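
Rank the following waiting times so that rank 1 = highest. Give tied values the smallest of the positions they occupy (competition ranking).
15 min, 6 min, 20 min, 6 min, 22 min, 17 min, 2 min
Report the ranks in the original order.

4, 5, 2, 5, 1, 3, 7

Sorted (descending): 22, 20, 17, 15, 6, 6, 2
The 2 values of 6 occupy positions 5–6 → each gets rank 5.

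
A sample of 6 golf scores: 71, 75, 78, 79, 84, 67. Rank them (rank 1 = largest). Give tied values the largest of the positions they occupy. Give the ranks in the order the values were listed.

5, 4, 3, 2, 1, 6

Sorted (descending): 84, 79, 78, 75, 71, 67
No ties — each value takes its position as its rank.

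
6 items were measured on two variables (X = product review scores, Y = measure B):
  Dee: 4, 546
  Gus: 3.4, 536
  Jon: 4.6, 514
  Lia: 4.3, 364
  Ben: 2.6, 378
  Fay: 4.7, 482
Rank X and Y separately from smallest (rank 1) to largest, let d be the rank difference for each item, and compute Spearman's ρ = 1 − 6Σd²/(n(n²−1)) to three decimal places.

-0.086

Ranks of variable 1: 3, 2, 5, 4, 1, 6
Ranks of variable 2: 6, 5, 4, 1, 2, 3
d = r₁ − r₂: -3, -3, 1, 3, -1, 3
d²: 9, 9, 1, 9, 1, 9; Σd² = 38
ρ = 1 − 6·38/(6·35) = 1 − 228/210 = -0.086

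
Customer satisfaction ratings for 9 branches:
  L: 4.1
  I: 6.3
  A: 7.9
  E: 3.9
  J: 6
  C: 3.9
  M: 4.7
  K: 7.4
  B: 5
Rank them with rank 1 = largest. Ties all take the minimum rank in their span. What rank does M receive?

6

Sorted (descending): 7.9, 7.4, 6.3, 6, 5, 4.7, 4.1, 3.9, 3.9
The 2 values of 3.9 occupy positions 8–9 → each gets rank 8.
M has value 4.7 → rank 6.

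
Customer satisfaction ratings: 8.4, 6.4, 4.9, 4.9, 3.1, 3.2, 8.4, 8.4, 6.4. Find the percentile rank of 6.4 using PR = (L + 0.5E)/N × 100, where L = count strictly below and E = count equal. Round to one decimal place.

N = 9.
Strictly below 6.4: 4. Equal to 6.4: 2.
PR = (4 + 0.5·2)/9 × 100 = 55.6

55.6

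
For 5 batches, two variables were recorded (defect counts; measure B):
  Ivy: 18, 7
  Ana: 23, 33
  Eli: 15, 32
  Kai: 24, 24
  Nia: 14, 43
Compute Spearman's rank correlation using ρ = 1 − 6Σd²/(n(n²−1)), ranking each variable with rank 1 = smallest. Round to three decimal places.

Ranks of variable 1: 3, 4, 2, 5, 1
Ranks of variable 2: 1, 4, 3, 2, 5
d = r₁ − r₂: 2, 0, -1, 3, -4
d²: 4, 0, 1, 9, 16; Σd² = 30
ρ = 1 − 6·30/(5·24) = 1 − 180/120 = -0.500

-0.500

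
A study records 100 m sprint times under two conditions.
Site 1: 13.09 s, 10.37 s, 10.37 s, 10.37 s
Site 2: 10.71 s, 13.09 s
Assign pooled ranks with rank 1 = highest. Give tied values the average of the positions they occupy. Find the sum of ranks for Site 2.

4.5

Sorted (descending): 13.09, 13.09, 10.71, 10.37, 10.37, 10.37
The 2 values of 13.09 occupy positions 1–2 → average rank (1+2)/2 = 1.5.
The 3 values of 10.37 occupy positions 4–6 → average rank 5.
Site 2 values → pooled ranks: 10.71→3, 13.09→1.5
Rank sum = 3 + 1.5 = 4.5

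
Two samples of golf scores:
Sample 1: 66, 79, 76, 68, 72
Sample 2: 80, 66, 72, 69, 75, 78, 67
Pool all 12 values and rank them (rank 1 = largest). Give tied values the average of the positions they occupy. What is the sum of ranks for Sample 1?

33

Sorted (descending): 80, 79, 78, 76, 75, 72, 72, 69, 68, 67, 66, 66
The 2 values of 72 occupy positions 6–7 → average rank (6+7)/2 = 6.5.
The 2 values of 66 occupy positions 11–12 → average rank (11+12)/2 = 11.5.
Sample 1 values → pooled ranks: 66→11.5, 79→2, 76→4, 68→9, 72→6.5
Rank sum = 11.5 + 2 + 4 + 9 + 6.5 = 33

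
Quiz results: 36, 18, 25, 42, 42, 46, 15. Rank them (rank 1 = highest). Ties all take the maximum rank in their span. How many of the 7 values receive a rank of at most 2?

1

Sorted (descending): 46, 42, 42, 36, 25, 18, 15
The 2 values of 42 occupy positions 2–3 → each gets rank 3.
Ranks ≤ 2: {1} → 1 value.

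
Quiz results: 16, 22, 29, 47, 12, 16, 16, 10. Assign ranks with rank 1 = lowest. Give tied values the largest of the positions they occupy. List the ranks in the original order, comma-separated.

Sorted (ascending): 10, 12, 16, 16, 16, 22, 29, 47
The 3 values of 16 occupy positions 3–5 → each gets rank 5.

5, 6, 7, 8, 2, 5, 5, 1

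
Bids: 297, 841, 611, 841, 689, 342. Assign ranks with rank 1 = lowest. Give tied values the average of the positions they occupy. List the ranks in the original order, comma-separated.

Sorted (ascending): 297, 342, 611, 689, 841, 841
The 2 values of 841 occupy positions 5–6 → average rank (5+6)/2 = 5.5.

1, 5.5, 3, 5.5, 4, 2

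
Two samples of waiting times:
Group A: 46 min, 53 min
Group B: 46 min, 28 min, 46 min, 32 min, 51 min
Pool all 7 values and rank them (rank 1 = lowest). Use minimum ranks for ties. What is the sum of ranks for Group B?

15

Sorted (ascending): 28, 32, 46, 46, 46, 51, 53
The 3 values of 46 occupy positions 3–5 → each gets rank 3.
Group B values → pooled ranks: 46→3, 28→1, 46→3, 32→2, 51→6
Rank sum = 3 + 1 + 3 + 2 + 6 = 15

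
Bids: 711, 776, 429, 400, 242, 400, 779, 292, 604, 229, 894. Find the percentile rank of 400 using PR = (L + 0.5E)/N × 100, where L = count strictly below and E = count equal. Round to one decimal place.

36.4

N = 11.
Strictly below 400: 3. Equal to 400: 2.
PR = (3 + 0.5·2)/11 × 100 = 36.4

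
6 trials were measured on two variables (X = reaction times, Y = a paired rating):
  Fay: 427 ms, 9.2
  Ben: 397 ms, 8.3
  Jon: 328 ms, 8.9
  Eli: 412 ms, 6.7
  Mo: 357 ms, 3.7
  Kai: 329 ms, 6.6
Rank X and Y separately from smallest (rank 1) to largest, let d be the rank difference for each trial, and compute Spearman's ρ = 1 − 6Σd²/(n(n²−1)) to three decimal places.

0.314

Ranks of variable 1: 6, 4, 1, 5, 3, 2
Ranks of variable 2: 6, 4, 5, 3, 1, 2
d = r₁ − r₂: 0, 0, -4, 2, 2, 0
d²: 0, 0, 16, 4, 4, 0; Σd² = 24
ρ = 1 − 6·24/(6·35) = 1 − 144/210 = 0.314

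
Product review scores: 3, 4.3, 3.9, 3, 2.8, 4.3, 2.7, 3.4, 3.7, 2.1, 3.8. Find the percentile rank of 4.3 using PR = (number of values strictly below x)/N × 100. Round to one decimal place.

81.8

N = 11.
Strictly below 4.3: 9. Equal to 4.3: 2.
PR = 9/11 × 100 = 81.8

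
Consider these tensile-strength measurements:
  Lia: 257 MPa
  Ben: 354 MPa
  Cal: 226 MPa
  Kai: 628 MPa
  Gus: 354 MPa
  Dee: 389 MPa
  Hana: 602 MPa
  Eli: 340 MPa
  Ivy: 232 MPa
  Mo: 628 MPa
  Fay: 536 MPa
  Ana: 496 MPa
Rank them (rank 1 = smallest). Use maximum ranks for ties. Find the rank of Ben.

Sorted (ascending): 226, 232, 257, 340, 354, 354, 389, 496, 536, 602, 628, 628
The 2 values of 354 occupy positions 5–6 → each gets rank 6.
The 2 values of 628 occupy positions 11–12 → each gets rank 12.
Ben has value 354 MPa → rank 6.

6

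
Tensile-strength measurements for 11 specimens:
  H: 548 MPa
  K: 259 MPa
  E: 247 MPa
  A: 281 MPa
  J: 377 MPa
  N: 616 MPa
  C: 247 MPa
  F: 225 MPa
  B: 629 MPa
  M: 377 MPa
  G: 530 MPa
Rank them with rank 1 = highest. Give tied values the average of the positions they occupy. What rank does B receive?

Sorted (descending): 629, 616, 548, 530, 377, 377, 281, 259, 247, 247, 225
The 2 values of 377 occupy positions 5–6 → average rank (5+6)/2 = 5.5.
The 2 values of 247 occupy positions 9–10 → average rank (9+10)/2 = 9.5.
B has value 629 MPa → rank 1.

1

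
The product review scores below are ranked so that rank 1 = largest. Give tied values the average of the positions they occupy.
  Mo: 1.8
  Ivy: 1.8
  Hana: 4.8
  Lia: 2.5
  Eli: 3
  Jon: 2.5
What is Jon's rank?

3.5

Sorted (descending): 4.8, 3, 2.5, 2.5, 1.8, 1.8
The 2 values of 2.5 occupy positions 3–4 → average rank (3+4)/2 = 3.5.
The 2 values of 1.8 occupy positions 5–6 → average rank (5+6)/2 = 5.5.
Jon has value 2.5 → rank 3.5.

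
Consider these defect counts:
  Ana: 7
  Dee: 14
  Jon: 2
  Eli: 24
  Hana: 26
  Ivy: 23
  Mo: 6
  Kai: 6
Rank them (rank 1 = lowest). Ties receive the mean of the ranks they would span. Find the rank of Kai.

2.5

Sorted (ascending): 2, 6, 6, 7, 14, 23, 24, 26
The 2 values of 6 occupy positions 2–3 → average rank (2+3)/2 = 2.5.
Kai has value 6 → rank 2.5.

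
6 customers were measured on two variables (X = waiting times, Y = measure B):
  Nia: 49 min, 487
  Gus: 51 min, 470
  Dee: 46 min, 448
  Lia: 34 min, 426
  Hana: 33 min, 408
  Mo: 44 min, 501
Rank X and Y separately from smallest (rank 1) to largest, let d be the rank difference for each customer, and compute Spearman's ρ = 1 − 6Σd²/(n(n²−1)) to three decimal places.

Ranks of variable 1: 5, 6, 4, 2, 1, 3
Ranks of variable 2: 5, 4, 3, 2, 1, 6
d = r₁ − r₂: 0, 2, 1, 0, 0, -3
d²: 0, 4, 1, 0, 0, 9; Σd² = 14
ρ = 1 − 6·14/(6·35) = 1 − 84/210 = 0.600

0.600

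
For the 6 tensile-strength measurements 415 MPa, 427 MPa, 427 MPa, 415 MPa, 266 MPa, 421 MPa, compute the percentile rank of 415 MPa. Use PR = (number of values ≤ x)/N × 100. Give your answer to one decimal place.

N = 6.
Strictly below 415: 1. Equal to 415: 2.
PR = 3/6 × 100 = 50.0

50.0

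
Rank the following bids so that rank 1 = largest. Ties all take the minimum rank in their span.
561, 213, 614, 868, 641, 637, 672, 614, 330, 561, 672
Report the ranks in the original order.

8, 11, 6, 1, 4, 5, 2, 6, 10, 8, 2

Sorted (descending): 868, 672, 672, 641, 637, 614, 614, 561, 561, 330, 213
The 2 values of 672 occupy positions 2–3 → each gets rank 2.
The 2 values of 614 occupy positions 6–7 → each gets rank 6.
The 2 values of 561 occupy positions 8–9 → each gets rank 8.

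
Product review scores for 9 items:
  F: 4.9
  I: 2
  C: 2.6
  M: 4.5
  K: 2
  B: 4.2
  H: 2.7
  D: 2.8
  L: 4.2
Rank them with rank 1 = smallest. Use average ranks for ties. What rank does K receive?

Sorted (ascending): 2, 2, 2.6, 2.7, 2.8, 4.2, 4.2, 4.5, 4.9
The 2 values of 2 occupy positions 1–2 → average rank (1+2)/2 = 1.5.
The 2 values of 4.2 occupy positions 6–7 → average rank (6+7)/2 = 6.5.
K has value 2 → rank 1.5.

1.5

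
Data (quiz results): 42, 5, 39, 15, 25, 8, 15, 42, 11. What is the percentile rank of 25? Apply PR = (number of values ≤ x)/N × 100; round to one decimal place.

66.7

N = 9.
Strictly below 25: 5. Equal to 25: 1.
PR = 6/9 × 100 = 66.7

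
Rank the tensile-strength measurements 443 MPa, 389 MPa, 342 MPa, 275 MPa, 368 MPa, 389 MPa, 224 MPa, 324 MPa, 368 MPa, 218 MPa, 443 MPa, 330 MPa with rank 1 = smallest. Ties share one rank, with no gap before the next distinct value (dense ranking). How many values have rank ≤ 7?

8

Sorted (ascending): 218, 224, 275, 324, 330, 342, 368, 368, 389, 389, 443, 443
The 2 values of 368 share dense rank 7.
The 2 values of 389 share dense rank 8.
The 2 values of 443 share dense rank 9.
Remaining distinct values take the next consecutive integers.
Ranks ≤ 7: {1, 2, 3, 4, 5, 6, 7, 7} → 8 values.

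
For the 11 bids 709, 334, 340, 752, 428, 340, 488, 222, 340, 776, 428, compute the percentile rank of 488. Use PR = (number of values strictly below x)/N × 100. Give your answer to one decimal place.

63.6

N = 11.
Strictly below 488: 7. Equal to 488: 1.
PR = 7/11 × 100 = 63.6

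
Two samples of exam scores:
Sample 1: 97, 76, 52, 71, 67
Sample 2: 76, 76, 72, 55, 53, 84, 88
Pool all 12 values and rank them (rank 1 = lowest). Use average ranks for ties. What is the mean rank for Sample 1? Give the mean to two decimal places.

6.00

Sorted (ascending): 52, 53, 55, 67, 71, 72, 76, 76, 76, 84, 88, 97
The 3 values of 76 occupy positions 7–9 → average rank 8.
Sample 1 values → pooled ranks: 97→12, 76→8, 52→1, 71→5, 67→4
Mean rank = (12 + 8 + 1 + 5 + 4) / 5 = 6.00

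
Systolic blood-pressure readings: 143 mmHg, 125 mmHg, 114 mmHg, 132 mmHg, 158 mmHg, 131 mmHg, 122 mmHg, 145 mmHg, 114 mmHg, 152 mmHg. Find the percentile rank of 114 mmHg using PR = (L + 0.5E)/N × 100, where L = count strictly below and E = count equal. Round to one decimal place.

10.0

N = 10.
Strictly below 114: 0. Equal to 114: 2.
PR = (0 + 0.5·2)/10 × 100 = 10.0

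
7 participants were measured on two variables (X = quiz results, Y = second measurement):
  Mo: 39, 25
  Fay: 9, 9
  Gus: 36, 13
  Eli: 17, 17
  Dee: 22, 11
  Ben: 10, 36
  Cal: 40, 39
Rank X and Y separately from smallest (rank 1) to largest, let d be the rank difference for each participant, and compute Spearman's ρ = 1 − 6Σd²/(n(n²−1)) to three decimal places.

0.536

Ranks of variable 1: 6, 1, 5, 3, 4, 2, 7
Ranks of variable 2: 5, 1, 3, 4, 2, 6, 7
d = r₁ − r₂: 1, 0, 2, -1, 2, -4, 0
d²: 1, 0, 4, 1, 4, 16, 0; Σd² = 26
ρ = 1 − 6·26/(7·48) = 1 − 156/336 = 0.536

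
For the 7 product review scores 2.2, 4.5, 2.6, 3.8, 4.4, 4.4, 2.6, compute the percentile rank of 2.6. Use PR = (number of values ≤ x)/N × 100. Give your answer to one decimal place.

N = 7.
Strictly below 2.6: 1. Equal to 2.6: 2.
PR = 3/7 × 100 = 42.9

42.9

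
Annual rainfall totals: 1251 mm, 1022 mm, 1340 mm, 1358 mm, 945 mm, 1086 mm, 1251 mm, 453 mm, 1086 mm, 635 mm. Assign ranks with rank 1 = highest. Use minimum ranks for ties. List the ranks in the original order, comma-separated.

Sorted (descending): 1358, 1340, 1251, 1251, 1086, 1086, 1022, 945, 635, 453
The 2 values of 1251 occupy positions 3–4 → each gets rank 3.
The 2 values of 1086 occupy positions 5–6 → each gets rank 5.

3, 7, 2, 1, 8, 5, 3, 10, 5, 9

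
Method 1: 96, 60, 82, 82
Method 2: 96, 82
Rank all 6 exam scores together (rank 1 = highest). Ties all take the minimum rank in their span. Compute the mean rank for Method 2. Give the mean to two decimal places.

Sorted (descending): 96, 96, 82, 82, 82, 60
The 2 values of 96 occupy positions 1–2 → each gets rank 1.
The 3 values of 82 occupy positions 3–5 → each gets rank 3.
Method 2 values → pooled ranks: 96→1, 82→3
Mean rank = (1 + 3) / 2 = 2.00

2.00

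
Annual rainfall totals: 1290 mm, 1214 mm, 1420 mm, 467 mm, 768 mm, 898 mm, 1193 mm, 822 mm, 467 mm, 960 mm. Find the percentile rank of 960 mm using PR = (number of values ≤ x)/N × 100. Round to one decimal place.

60.0

N = 10.
Strictly below 960: 5. Equal to 960: 1.
PR = 6/10 × 100 = 60.0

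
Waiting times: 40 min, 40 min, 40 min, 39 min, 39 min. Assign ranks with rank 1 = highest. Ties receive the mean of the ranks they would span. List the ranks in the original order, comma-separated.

2, 2, 2, 4.5, 4.5

Sorted (descending): 40, 40, 40, 39, 39
The 3 values of 40 occupy positions 1–3 → average rank 2.
The 2 values of 39 occupy positions 4–5 → average rank (4+5)/2 = 4.5.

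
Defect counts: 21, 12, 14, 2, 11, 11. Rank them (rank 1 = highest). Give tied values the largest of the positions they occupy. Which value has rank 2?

14

Sorted (descending): 21, 14, 12, 11, 11, 2
The 2 values of 11 occupy positions 4–5 → each gets rank 5.
Rank 2 → value 14.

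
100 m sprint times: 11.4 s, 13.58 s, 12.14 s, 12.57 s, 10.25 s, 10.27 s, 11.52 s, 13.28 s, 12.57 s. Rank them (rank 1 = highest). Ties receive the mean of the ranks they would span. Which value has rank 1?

Sorted (descending): 13.58, 13.28, 12.57, 12.57, 12.14, 11.52, 11.4, 10.27, 10.25
The 2 values of 12.57 occupy positions 3–4 → average rank (3+4)/2 = 3.5.
Rank 1 → value 13.58.

13.58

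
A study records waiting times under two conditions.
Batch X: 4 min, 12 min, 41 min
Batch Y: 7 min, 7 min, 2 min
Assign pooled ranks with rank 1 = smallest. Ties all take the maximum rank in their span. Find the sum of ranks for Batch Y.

9

Sorted (ascending): 2, 4, 7, 7, 12, 41
The 2 values of 7 occupy positions 3–4 → each gets rank 4.
Batch Y values → pooled ranks: 7→4, 7→4, 2→1
Rank sum = 4 + 4 + 1 = 9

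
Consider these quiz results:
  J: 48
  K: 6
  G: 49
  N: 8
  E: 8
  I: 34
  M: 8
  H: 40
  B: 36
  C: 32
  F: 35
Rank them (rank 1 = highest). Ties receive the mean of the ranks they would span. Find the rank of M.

9

Sorted (descending): 49, 48, 40, 36, 35, 34, 32, 8, 8, 8, 6
The 3 values of 8 occupy positions 8–10 → average rank 9.
M has value 8 → rank 9.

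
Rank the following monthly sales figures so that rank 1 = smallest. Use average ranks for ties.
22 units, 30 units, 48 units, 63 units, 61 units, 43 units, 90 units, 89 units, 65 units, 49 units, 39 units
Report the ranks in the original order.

Sorted (ascending): 22, 30, 39, 43, 48, 49, 61, 63, 65, 89, 90
No ties — each value takes its position as its rank.

1, 2, 5, 8, 7, 4, 11, 10, 9, 6, 3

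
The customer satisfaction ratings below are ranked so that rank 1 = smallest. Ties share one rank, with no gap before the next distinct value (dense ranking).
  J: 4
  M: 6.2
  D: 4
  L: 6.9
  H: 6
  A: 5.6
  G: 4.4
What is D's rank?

Sorted (ascending): 4, 4, 4.4, 5.6, 6, 6.2, 6.9
The 2 values of 4 share dense rank 1.
Remaining distinct values take the next consecutive integers.
D has value 4 → rank 1.

1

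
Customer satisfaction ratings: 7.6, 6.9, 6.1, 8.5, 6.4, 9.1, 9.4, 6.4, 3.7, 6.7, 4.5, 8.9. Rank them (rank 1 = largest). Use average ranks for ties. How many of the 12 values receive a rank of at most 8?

7

Sorted (descending): 9.4, 9.1, 8.9, 8.5, 7.6, 6.9, 6.7, 6.4, 6.4, 6.1, 4.5, 3.7
The 2 values of 6.4 occupy positions 8–9 → average rank (8+9)/2 = 8.5.
Ranks ≤ 8: {1, 2, 3, 4, 5, 6, 7} → 7 values.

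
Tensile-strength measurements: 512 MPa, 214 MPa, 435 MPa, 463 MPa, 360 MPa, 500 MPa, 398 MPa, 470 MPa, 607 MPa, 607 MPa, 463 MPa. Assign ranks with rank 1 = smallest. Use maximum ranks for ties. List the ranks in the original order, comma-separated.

9, 1, 4, 6, 2, 8, 3, 7, 11, 11, 6

Sorted (ascending): 214, 360, 398, 435, 463, 463, 470, 500, 512, 607, 607
The 2 values of 463 occupy positions 5–6 → each gets rank 6.
The 2 values of 607 occupy positions 10–11 → each gets rank 11.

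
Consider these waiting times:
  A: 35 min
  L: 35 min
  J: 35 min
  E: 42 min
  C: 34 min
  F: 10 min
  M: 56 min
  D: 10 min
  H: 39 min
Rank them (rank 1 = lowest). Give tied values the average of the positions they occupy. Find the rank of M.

9

Sorted (ascending): 10, 10, 34, 35, 35, 35, 39, 42, 56
The 2 values of 10 occupy positions 1–2 → average rank (1+2)/2 = 1.5.
The 3 values of 35 occupy positions 4–6 → average rank 5.
M has value 56 min → rank 9.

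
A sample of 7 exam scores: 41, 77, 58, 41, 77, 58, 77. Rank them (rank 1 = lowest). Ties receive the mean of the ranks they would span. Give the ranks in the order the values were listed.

1.5, 6, 3.5, 1.5, 6, 3.5, 6

Sorted (ascending): 41, 41, 58, 58, 77, 77, 77
The 2 values of 41 occupy positions 1–2 → average rank (1+2)/2 = 1.5.
The 2 values of 58 occupy positions 3–4 → average rank (3+4)/2 = 3.5.
The 3 values of 77 occupy positions 5–7 → average rank 6.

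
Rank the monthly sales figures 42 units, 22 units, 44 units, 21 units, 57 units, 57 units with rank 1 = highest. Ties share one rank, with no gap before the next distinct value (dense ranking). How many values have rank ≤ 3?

4

Sorted (descending): 57, 57, 44, 42, 22, 21
The 2 values of 57 share dense rank 1.
Remaining distinct values take the next consecutive integers.
Ranks ≤ 3: {1, 1, 2, 3} → 4 values.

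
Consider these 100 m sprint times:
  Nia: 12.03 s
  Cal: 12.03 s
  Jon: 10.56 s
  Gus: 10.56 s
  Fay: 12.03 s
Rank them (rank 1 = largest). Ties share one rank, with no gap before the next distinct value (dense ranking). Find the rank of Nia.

Sorted (descending): 12.03, 12.03, 12.03, 10.56, 10.56
The 3 values of 12.03 share dense rank 1.
The 2 values of 10.56 share dense rank 2.
Nia has value 12.03 s → rank 1.

1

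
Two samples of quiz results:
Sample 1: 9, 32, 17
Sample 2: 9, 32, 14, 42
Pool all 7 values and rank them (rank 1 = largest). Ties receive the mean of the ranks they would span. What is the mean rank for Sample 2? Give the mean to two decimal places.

3.75

Sorted (descending): 42, 32, 32, 17, 14, 9, 9
The 2 values of 32 occupy positions 2–3 → average rank (2+3)/2 = 2.5.
The 2 values of 9 occupy positions 6–7 → average rank (6+7)/2 = 6.5.
Sample 2 values → pooled ranks: 9→6.5, 32→2.5, 14→5, 42→1
Mean rank = (6.5 + 2.5 + 5 + 1) / 4 = 3.75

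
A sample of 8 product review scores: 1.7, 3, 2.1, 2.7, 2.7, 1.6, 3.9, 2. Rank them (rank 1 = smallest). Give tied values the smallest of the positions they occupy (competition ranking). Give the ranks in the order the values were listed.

Sorted (ascending): 1.6, 1.7, 2, 2.1, 2.7, 2.7, 3, 3.9
The 2 values of 2.7 occupy positions 5–6 → each gets rank 5.

2, 7, 4, 5, 5, 1, 8, 3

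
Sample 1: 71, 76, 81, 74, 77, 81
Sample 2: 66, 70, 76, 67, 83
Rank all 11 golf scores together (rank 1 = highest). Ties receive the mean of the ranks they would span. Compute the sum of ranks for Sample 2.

Sorted (descending): 83, 81, 81, 77, 76, 76, 74, 71, 70, 67, 66
The 2 values of 81 occupy positions 2–3 → average rank (2+3)/2 = 2.5.
The 2 values of 76 occupy positions 5–6 → average rank (5+6)/2 = 5.5.
Sample 2 values → pooled ranks: 66→11, 70→9, 76→5.5, 67→10, 83→1
Rank sum = 11 + 9 + 5.5 + 10 + 1 = 36.5

36.5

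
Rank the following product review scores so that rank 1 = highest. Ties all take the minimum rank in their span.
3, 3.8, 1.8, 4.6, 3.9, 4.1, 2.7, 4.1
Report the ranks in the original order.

6, 5, 8, 1, 4, 2, 7, 2

Sorted (descending): 4.6, 4.1, 4.1, 3.9, 3.8, 3, 2.7, 1.8
The 2 values of 4.1 occupy positions 2–3 → each gets rank 2.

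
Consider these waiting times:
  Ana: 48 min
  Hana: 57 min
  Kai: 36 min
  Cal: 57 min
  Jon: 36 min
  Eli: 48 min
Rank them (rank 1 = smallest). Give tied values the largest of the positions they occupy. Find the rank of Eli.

4

Sorted (ascending): 36, 36, 48, 48, 57, 57
The 2 values of 36 occupy positions 1–2 → each gets rank 2.
The 2 values of 48 occupy positions 3–4 → each gets rank 4.
The 2 values of 57 occupy positions 5–6 → each gets rank 6.
Eli has value 48 min → rank 4.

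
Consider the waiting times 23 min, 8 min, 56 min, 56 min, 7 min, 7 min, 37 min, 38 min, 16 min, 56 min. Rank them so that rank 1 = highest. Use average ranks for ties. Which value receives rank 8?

Sorted (descending): 56, 56, 56, 38, 37, 23, 16, 8, 7, 7
The 3 values of 56 occupy positions 1–3 → average rank 2.
The 2 values of 7 occupy positions 9–10 → average rank (9+10)/2 = 9.5.
Rank 8 → value 8.

8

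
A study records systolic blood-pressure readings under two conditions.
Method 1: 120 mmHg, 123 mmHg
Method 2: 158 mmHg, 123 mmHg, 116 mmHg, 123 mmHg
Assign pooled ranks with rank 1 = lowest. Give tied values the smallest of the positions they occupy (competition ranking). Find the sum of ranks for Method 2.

13

Sorted (ascending): 116, 120, 123, 123, 123, 158
The 3 values of 123 occupy positions 3–5 → each gets rank 3.
Method 2 values → pooled ranks: 158→6, 123→3, 116→1, 123→3
Rank sum = 6 + 3 + 1 + 3 = 13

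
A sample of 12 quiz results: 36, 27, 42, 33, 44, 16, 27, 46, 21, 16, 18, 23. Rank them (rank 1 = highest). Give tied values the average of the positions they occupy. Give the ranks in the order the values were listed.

4, 6.5, 3, 5, 2, 11.5, 6.5, 1, 9, 11.5, 10, 8

Sorted (descending): 46, 44, 42, 36, 33, 27, 27, 23, 21, 18, 16, 16
The 2 values of 27 occupy positions 6–7 → average rank (6+7)/2 = 6.5.
The 2 values of 16 occupy positions 11–12 → average rank (11+12)/2 = 11.5.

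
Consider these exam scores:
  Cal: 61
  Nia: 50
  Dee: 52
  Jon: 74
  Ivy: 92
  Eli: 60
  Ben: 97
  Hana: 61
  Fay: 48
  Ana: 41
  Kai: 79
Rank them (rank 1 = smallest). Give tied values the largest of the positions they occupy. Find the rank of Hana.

7

Sorted (ascending): 41, 48, 50, 52, 60, 61, 61, 74, 79, 92, 97
The 2 values of 61 occupy positions 6–7 → each gets rank 7.
Hana has value 61 → rank 7.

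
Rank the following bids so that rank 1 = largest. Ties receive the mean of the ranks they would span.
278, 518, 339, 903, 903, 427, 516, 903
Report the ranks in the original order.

Sorted (descending): 903, 903, 903, 518, 516, 427, 339, 278
The 3 values of 903 occupy positions 1–3 → average rank 2.

8, 4, 7, 2, 2, 6, 5, 2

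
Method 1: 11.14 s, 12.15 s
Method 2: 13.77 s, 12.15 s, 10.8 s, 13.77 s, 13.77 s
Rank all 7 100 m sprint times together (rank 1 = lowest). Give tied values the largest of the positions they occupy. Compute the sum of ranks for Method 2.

Sorted (ascending): 10.8, 11.14, 12.15, 12.15, 13.77, 13.77, 13.77
The 2 values of 12.15 occupy positions 3–4 → each gets rank 4.
The 3 values of 13.77 occupy positions 5–7 → each gets rank 7.
Method 2 values → pooled ranks: 13.77→7, 12.15→4, 10.8→1, 13.77→7, 13.77→7
Rank sum = 7 + 4 + 1 + 7 + 7 = 26

26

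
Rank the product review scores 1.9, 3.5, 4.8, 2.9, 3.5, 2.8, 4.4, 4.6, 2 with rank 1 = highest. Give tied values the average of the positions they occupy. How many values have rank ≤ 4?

3

Sorted (descending): 4.8, 4.6, 4.4, 3.5, 3.5, 2.9, 2.8, 2, 1.9
The 2 values of 3.5 occupy positions 4–5 → average rank (4+5)/2 = 4.5.
Ranks ≤ 4: {1, 2, 3} → 3 values.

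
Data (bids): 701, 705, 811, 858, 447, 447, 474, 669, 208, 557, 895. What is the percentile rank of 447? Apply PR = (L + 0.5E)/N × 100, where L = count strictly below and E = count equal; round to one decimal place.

N = 11.
Strictly below 447: 1. Equal to 447: 2.
PR = (1 + 0.5·2)/11 × 100 = 18.2

18.2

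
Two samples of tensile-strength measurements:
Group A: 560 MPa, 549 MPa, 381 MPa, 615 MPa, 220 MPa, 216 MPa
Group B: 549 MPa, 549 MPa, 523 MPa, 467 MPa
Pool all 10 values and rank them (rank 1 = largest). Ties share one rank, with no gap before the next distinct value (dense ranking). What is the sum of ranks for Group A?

Sorted (descending): 615, 560, 549, 549, 549, 523, 467, 381, 220, 216
The 3 values of 549 share dense rank 3.
Remaining distinct values take the next consecutive integers.
Group A values → pooled ranks: 560→2, 549→3, 381→6, 615→1, 220→7, 216→8
Rank sum = 2 + 3 + 6 + 1 + 7 + 8 = 27

27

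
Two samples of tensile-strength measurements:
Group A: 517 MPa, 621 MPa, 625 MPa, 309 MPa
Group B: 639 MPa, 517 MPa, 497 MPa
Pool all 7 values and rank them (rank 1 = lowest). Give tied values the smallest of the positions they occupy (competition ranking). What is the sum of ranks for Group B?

12

Sorted (ascending): 309, 497, 517, 517, 621, 625, 639
The 2 values of 517 occupy positions 3–4 → each gets rank 3.
Group B values → pooled ranks: 639→7, 517→3, 497→2
Rank sum = 7 + 3 + 2 = 12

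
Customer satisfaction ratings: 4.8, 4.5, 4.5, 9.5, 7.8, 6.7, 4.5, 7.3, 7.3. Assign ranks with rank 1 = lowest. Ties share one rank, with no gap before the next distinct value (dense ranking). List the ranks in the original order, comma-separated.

2, 1, 1, 6, 5, 3, 1, 4, 4

Sorted (ascending): 4.5, 4.5, 4.5, 4.8, 6.7, 7.3, 7.3, 7.8, 9.5
The 3 values of 4.5 share dense rank 1.
The 2 values of 7.3 share dense rank 4.
Remaining distinct values take the next consecutive integers.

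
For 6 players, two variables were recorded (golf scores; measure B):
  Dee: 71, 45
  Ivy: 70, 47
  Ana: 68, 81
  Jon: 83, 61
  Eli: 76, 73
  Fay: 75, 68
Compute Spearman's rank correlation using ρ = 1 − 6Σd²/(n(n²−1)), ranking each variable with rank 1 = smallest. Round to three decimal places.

Ranks of variable 1: 3, 2, 1, 6, 5, 4
Ranks of variable 2: 1, 2, 6, 3, 5, 4
d = r₁ − r₂: 2, 0, -5, 3, 0, 0
d²: 4, 0, 25, 9, 0, 0; Σd² = 38
ρ = 1 − 6·38/(6·35) = 1 − 228/210 = -0.086

-0.086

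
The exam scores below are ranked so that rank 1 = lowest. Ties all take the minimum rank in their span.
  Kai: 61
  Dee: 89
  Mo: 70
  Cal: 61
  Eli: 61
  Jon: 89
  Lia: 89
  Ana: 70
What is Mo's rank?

Sorted (ascending): 61, 61, 61, 70, 70, 89, 89, 89
The 3 values of 61 occupy positions 1–3 → each gets rank 1.
The 2 values of 70 occupy positions 4–5 → each gets rank 4.
The 3 values of 89 occupy positions 6–8 → each gets rank 6.
Mo has value 70 → rank 4.

4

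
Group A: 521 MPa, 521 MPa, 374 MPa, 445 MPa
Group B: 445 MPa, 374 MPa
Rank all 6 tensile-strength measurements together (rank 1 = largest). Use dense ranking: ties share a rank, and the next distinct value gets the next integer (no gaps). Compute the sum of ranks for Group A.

7

Sorted (descending): 521, 521, 445, 445, 374, 374
The 2 values of 521 share dense rank 1.
The 2 values of 445 share dense rank 2.
The 2 values of 374 share dense rank 3.
Group A values → pooled ranks: 521→1, 521→1, 374→3, 445→2
Rank sum = 1 + 1 + 3 + 2 = 7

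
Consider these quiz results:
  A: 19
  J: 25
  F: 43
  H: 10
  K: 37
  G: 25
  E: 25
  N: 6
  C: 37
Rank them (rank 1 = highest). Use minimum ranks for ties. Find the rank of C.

Sorted (descending): 43, 37, 37, 25, 25, 25, 19, 10, 6
The 2 values of 37 occupy positions 2–3 → each gets rank 2.
The 3 values of 25 occupy positions 4–6 → each gets rank 4.
C has value 37 → rank 2.

2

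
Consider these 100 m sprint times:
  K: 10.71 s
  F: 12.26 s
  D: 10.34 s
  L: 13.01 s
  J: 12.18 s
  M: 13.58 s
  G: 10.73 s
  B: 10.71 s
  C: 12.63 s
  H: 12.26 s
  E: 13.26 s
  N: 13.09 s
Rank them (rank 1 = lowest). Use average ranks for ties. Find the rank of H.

6.5

Sorted (ascending): 10.34, 10.71, 10.71, 10.73, 12.18, 12.26, 12.26, 12.63, 13.01, 13.09, 13.26, 13.58
The 2 values of 10.71 occupy positions 2–3 → average rank (2+3)/2 = 2.5.
The 2 values of 12.26 occupy positions 6–7 → average rank (6+7)/2 = 6.5.
H has value 12.26 s → rank 6.5.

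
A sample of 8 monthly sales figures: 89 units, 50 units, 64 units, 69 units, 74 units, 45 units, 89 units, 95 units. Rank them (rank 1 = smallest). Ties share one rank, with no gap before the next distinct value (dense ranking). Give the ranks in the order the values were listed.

Sorted (ascending): 45, 50, 64, 69, 74, 89, 89, 95
The 2 values of 89 share dense rank 6.
Remaining distinct values take the next consecutive integers.

6, 2, 3, 4, 5, 1, 6, 7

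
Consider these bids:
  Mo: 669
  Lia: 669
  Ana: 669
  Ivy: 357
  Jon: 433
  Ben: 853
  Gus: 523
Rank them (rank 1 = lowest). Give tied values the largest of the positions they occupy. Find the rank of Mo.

6

Sorted (ascending): 357, 433, 523, 669, 669, 669, 853
The 3 values of 669 occupy positions 4–6 → each gets rank 6.
Mo has value 669 → rank 6.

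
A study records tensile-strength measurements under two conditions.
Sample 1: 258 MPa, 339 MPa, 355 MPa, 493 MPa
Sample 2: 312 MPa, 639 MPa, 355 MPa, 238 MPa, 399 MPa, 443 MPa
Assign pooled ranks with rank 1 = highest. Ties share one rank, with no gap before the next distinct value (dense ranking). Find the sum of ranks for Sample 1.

Sorted (descending): 639, 493, 443, 399, 355, 355, 339, 312, 258, 238
The 2 values of 355 share dense rank 5.
Remaining distinct values take the next consecutive integers.
Sample 1 values → pooled ranks: 258→8, 339→6, 355→5, 493→2
Rank sum = 8 + 6 + 5 + 2 = 21

21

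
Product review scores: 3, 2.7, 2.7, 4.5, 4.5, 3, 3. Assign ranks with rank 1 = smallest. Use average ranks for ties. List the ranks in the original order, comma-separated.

4, 1.5, 1.5, 6.5, 6.5, 4, 4

Sorted (ascending): 2.7, 2.7, 3, 3, 3, 4.5, 4.5
The 2 values of 2.7 occupy positions 1–2 → average rank (1+2)/2 = 1.5.
The 3 values of 3 occupy positions 3–5 → average rank 4.
The 2 values of 4.5 occupy positions 6–7 → average rank (6+7)/2 = 6.5.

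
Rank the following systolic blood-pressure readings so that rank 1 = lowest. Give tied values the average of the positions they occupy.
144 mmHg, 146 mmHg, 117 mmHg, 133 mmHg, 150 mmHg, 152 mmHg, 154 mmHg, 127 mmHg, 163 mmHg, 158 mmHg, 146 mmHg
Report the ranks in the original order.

4, 5.5, 1, 3, 7, 8, 9, 2, 11, 10, 5.5

Sorted (ascending): 117, 127, 133, 144, 146, 146, 150, 152, 154, 158, 163
The 2 values of 146 occupy positions 5–6 → average rank (5+6)/2 = 5.5.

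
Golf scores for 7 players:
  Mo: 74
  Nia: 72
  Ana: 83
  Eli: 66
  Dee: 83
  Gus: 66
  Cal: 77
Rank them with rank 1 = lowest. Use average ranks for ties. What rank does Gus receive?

1.5

Sorted (ascending): 66, 66, 72, 74, 77, 83, 83
The 2 values of 66 occupy positions 1–2 → average rank (1+2)/2 = 1.5.
The 2 values of 83 occupy positions 6–7 → average rank (6+7)/2 = 6.5.
Gus has value 66 → rank 1.5.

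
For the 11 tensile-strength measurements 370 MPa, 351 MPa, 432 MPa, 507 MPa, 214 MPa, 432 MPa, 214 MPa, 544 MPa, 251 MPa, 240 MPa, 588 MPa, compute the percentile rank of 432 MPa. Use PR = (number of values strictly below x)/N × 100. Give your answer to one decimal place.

N = 11.
Strictly below 432: 6. Equal to 432: 2.
PR = 6/11 × 100 = 54.5

54.5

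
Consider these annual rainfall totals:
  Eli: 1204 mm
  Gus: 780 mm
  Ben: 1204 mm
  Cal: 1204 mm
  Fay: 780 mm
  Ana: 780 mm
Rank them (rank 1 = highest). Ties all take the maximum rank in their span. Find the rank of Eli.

3

Sorted (descending): 1204, 1204, 1204, 780, 780, 780
The 3 values of 1204 occupy positions 1–3 → each gets rank 3.
The 3 values of 780 occupy positions 4–6 → each gets rank 6.
Eli has value 1204 mm → rank 3.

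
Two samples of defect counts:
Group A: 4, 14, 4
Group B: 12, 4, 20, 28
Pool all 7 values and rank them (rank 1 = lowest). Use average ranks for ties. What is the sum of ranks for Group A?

Sorted (ascending): 4, 4, 4, 12, 14, 20, 28
The 3 values of 4 occupy positions 1–3 → average rank 2.
Group A values → pooled ranks: 4→2, 14→5, 4→2
Rank sum = 2 + 5 + 2 = 9

9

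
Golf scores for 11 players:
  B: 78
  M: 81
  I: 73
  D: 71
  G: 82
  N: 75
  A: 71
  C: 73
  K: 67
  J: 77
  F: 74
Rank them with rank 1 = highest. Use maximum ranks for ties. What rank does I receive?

8

Sorted (descending): 82, 81, 78, 77, 75, 74, 73, 73, 71, 71, 67
The 2 values of 73 occupy positions 7–8 → each gets rank 8.
The 2 values of 71 occupy positions 9–10 → each gets rank 10.
I has value 73 → rank 8.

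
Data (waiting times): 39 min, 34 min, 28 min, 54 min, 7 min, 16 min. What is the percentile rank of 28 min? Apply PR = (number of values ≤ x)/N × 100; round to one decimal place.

50.0

N = 6.
Strictly below 28: 2. Equal to 28: 1.
PR = 3/6 × 100 = 50.0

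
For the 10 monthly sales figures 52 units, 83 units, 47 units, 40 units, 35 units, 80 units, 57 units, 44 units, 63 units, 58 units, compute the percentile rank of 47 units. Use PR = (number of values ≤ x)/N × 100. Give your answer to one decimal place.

N = 10.
Strictly below 47: 3. Equal to 47: 1.
PR = 4/10 × 100 = 40.0

40.0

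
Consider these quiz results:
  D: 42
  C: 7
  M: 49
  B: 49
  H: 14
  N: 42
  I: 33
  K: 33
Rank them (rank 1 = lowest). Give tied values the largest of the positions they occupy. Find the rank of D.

6

Sorted (ascending): 7, 14, 33, 33, 42, 42, 49, 49
The 2 values of 33 occupy positions 3–4 → each gets rank 4.
The 2 values of 42 occupy positions 5–6 → each gets rank 6.
The 2 values of 49 occupy positions 7–8 → each gets rank 8.
D has value 42 → rank 6.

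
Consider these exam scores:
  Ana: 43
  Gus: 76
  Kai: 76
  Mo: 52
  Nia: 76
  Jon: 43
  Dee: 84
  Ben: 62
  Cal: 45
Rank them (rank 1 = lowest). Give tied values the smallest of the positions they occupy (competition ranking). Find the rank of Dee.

Sorted (ascending): 43, 43, 45, 52, 62, 76, 76, 76, 84
The 2 values of 43 occupy positions 1–2 → each gets rank 1.
The 3 values of 76 occupy positions 6–8 → each gets rank 6.
Dee has value 84 → rank 9.

9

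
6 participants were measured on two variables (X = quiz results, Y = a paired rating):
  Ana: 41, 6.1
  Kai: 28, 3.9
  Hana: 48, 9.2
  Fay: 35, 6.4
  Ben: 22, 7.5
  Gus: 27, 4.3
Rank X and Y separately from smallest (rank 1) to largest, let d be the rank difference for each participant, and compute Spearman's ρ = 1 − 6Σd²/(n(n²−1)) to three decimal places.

0.314

Ranks of variable 1: 5, 3, 6, 4, 1, 2
Ranks of variable 2: 3, 1, 6, 4, 5, 2
d = r₁ − r₂: 2, 2, 0, 0, -4, 0
d²: 4, 4, 0, 0, 16, 0; Σd² = 24
ρ = 1 − 6·24/(6·35) = 1 − 144/210 = 0.314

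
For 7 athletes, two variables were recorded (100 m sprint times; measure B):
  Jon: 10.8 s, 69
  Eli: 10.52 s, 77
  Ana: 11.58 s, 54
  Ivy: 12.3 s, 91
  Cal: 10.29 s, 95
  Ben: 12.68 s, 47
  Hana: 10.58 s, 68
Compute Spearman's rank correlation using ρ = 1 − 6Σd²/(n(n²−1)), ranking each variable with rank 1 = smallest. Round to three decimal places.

Ranks of variable 1: 4, 2, 5, 6, 1, 7, 3
Ranks of variable 2: 4, 5, 2, 6, 7, 1, 3
d = r₁ − r₂: 0, -3, 3, 0, -6, 6, 0
d²: 0, 9, 9, 0, 36, 36, 0; Σd² = 90
ρ = 1 − 6·90/(7·48) = 1 − 540/336 = -0.607

-0.607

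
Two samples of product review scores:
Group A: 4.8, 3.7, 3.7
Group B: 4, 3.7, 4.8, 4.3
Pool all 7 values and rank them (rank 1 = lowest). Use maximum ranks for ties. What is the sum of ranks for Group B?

19

Sorted (ascending): 3.7, 3.7, 3.7, 4, 4.3, 4.8, 4.8
The 3 values of 3.7 occupy positions 1–3 → each gets rank 3.
The 2 values of 4.8 occupy positions 6–7 → each gets rank 7.
Group B values → pooled ranks: 4→4, 3.7→3, 4.8→7, 4.3→5
Rank sum = 4 + 3 + 7 + 5 = 19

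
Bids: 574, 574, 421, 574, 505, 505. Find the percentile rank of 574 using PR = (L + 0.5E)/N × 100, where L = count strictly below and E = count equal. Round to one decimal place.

N = 6.
Strictly below 574: 3. Equal to 574: 3.
PR = (3 + 0.5·3)/6 × 100 = 75.0

75.0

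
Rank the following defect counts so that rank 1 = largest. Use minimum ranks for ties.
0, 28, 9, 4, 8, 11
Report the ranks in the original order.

Sorted (descending): 28, 11, 9, 8, 4, 0
No ties — each value takes its position as its rank.

6, 1, 3, 5, 4, 2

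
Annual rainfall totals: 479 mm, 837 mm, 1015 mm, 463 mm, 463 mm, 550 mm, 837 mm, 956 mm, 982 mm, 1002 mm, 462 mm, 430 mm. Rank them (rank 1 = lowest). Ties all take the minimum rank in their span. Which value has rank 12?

Sorted (ascending): 430, 462, 463, 463, 479, 550, 837, 837, 956, 982, 1002, 1015
The 2 values of 463 occupy positions 3–4 → each gets rank 3.
The 2 values of 837 occupy positions 7–8 → each gets rank 7.
Rank 12 → value 1015.

1015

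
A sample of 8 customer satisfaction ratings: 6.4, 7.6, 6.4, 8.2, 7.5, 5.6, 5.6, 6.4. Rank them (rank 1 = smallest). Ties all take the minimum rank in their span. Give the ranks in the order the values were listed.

3, 7, 3, 8, 6, 1, 1, 3

Sorted (ascending): 5.6, 5.6, 6.4, 6.4, 6.4, 7.5, 7.6, 8.2
The 2 values of 5.6 occupy positions 1–2 → each gets rank 1.
The 3 values of 6.4 occupy positions 3–5 → each gets rank 3.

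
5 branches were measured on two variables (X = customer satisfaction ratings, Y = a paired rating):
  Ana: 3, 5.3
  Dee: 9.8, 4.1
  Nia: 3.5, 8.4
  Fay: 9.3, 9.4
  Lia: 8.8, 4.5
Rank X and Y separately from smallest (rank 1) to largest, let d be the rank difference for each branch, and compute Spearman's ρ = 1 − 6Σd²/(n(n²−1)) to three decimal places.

-0.300

Ranks of variable 1: 1, 5, 2, 4, 3
Ranks of variable 2: 3, 1, 4, 5, 2
d = r₁ − r₂: -2, 4, -2, -1, 1
d²: 4, 16, 4, 1, 1; Σd² = 26
ρ = 1 − 6·26/(5·24) = 1 − 156/120 = -0.300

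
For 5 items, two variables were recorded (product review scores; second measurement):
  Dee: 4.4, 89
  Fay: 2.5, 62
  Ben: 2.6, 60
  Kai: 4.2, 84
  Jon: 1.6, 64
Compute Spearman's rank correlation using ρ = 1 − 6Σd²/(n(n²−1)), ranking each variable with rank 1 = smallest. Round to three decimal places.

Ranks of variable 1: 5, 2, 3, 4, 1
Ranks of variable 2: 5, 2, 1, 4, 3
d = r₁ − r₂: 0, 0, 2, 0, -2
d²: 0, 0, 4, 0, 4; Σd² = 8
ρ = 1 − 6·8/(5·24) = 1 − 48/120 = 0.600

0.600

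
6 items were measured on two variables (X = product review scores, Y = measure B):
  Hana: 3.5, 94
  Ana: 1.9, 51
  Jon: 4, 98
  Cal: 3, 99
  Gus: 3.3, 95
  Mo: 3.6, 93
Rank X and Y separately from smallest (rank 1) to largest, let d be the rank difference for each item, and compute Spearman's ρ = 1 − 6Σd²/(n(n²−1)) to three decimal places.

Ranks of variable 1: 4, 1, 6, 2, 3, 5
Ranks of variable 2: 3, 1, 5, 6, 4, 2
d = r₁ − r₂: 1, 0, 1, -4, -1, 3
d²: 1, 0, 1, 16, 1, 9; Σd² = 28
ρ = 1 − 6·28/(6·35) = 1 − 168/210 = 0.200

0.200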